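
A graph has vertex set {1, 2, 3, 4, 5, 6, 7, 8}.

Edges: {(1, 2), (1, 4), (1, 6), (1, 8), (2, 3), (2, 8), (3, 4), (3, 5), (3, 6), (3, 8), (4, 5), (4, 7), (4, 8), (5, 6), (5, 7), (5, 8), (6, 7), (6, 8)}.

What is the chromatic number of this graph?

4

3, 4, 5, 8 form a clique, so at least 4 colors are needed.
4 colors suffice: 1=blue, 2=green, 3=yellow, 4=green, 5=blue, 6=green, 7=red, 8=red. Every edge joins two different colors.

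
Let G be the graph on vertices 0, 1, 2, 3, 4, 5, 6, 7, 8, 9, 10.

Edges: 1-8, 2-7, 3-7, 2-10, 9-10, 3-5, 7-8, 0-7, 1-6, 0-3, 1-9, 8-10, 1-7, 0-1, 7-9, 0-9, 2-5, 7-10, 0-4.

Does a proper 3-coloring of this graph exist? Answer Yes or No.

0, 1, 7, 9 form a clique, so at least 4 colors are needed.
So 3 colors are not enough.

No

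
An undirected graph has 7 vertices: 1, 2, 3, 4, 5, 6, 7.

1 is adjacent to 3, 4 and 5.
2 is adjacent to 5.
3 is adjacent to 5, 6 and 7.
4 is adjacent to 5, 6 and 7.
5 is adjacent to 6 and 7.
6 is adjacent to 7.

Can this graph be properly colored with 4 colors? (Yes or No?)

The chromatic number is 4. 3, 5, 6, 7 are pairwise adjacent (a clique of size 4), so at least 4 colors are needed.
4 colors suffice: color a → {5}; color b → {1, 2, 7}; color c → {3, 4}; color d → {6}.
That is already a proper 4-coloring.

Yes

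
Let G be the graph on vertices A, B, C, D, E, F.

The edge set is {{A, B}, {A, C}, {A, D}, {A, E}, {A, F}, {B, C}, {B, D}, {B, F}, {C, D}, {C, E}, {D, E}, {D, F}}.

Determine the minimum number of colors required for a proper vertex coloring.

A, B, C, D form a clique, so at least 4 colors are needed.
A valid assignment using 4 colors: A=2, B=3, C=4, D=1, E=3, F=4. Each edge has distinct colors on its endpoints.

4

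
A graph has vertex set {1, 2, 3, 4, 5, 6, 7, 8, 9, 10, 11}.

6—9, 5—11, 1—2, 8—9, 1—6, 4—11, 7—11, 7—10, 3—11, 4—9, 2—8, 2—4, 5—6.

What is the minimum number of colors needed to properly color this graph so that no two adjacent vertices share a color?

3

The cycle 2-8-9-6-1-2 has odd length 5, so it cannot be 2-colored; at least 3 colors are needed.
3 colors suffice: 1=green, 2=red, 3=blue, 4=blue, 5=green, 6=blue, 7=blue, 8=blue, 9=red, 10=red, 11=red. Each edge has distinct colors on its endpoints.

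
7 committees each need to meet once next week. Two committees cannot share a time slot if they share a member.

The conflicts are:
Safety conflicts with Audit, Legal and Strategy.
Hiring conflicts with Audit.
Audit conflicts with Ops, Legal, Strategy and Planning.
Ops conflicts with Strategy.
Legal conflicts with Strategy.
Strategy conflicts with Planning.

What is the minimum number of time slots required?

4

Safety, Audit, Legal, Strategy are mutually in conflict, so at least 4 time slots are needed.
A valid assignment using 4 time slots: Safety=4, Hiring=2, Audit=1, Ops=3, Legal=3, Strategy=2, Planning=3. Each listed conflict is separated.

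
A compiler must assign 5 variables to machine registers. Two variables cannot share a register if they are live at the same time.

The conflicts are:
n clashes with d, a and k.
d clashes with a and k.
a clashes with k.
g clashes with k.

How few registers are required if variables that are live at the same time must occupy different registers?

n, d, a, k all conflict with each other, so at least 4 registers are needed.
4 registers suffice: register 1 → {k}; register 2 → {n, g}; register 3 → {d}; register 4 → {a}. No two conflicting variables share a register.

4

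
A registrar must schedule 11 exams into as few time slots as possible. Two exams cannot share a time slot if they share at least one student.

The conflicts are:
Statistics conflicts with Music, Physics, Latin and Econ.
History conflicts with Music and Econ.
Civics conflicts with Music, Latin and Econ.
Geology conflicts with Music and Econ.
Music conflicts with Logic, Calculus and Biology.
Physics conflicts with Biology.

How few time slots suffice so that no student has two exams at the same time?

2

Statistics and Latin conflict, so at least 2 time slots are needed.
2 time slots suffice: Statistics=2, History=2, Civics=2, Geology=2, Music=1, Physics=1, Latin=1, Econ=1, Logic=2, Calculus=2, Biology=2. Every pair that conflicts lands in different time slots.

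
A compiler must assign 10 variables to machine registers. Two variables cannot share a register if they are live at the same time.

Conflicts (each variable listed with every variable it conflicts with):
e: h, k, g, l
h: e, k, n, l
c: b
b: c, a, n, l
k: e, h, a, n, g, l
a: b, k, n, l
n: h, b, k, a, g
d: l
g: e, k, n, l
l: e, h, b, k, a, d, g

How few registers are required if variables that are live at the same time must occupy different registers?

e, k, g, l all conflict with each other, so at least 4 registers are needed.
4 registers suffice: register 1 → {c, n, l}; register 2 → {b, k, d}; register 3 → {h, a, g}; register 4 → {e}. Every pair that conflicts lands in different registers.

4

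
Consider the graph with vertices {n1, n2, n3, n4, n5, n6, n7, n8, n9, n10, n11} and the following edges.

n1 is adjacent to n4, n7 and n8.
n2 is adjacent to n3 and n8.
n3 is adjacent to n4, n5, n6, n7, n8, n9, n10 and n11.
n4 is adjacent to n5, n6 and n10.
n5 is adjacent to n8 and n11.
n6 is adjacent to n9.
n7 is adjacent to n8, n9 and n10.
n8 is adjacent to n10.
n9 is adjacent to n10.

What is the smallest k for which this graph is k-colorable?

n3, n7, n9, n10 are mutually adjacent (a clique of size 4), so at least 4 colors are needed.
4 colors suffice: n1=1, n2=3, n3=1, n4=2, n5=3, n6=3, n7=4, n8=2, n9=2, n10=3, n11=2. No two adjacent vertices share a color.

4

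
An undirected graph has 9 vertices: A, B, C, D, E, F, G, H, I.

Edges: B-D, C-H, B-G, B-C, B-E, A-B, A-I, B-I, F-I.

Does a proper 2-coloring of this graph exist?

A, B, I are mutually adjacent, so at least 3 colors are needed.
So 2 colors are not enough.

No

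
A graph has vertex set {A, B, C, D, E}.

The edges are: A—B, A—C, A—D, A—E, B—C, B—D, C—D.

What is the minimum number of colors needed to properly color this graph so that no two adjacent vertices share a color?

4

A, B, C, D are mutually adjacent (a clique of size 4), so at least 4 colors are needed.
4 colors suffice: color 1 → {A}; color 2 → {B, E}; color 3 → {C}; color 4 → {D}. Every edge joins two different colors.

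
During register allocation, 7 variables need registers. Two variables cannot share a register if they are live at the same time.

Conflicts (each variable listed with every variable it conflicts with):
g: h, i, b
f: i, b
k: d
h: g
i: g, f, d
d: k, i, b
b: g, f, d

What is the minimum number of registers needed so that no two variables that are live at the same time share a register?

2

d and b conflict, so at least 2 registers are needed.
Using 2 registers: g=1, f=1, k=2, h=2, i=2, d=1, b=2. Every pair that conflicts lands in different registers.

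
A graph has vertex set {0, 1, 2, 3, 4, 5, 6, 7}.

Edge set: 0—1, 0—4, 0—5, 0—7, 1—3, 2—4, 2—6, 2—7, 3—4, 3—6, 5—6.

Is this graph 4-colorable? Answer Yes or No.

Yes

The chromatic number is 3. The cycle 5-6-3-1-0-5 has odd length 5, so it cannot be 2-colored; at least 3 colors are needed.
3 colors suffice: color red → {0, 2, 3}; color blue → {1, 4, 6, 7}; color green → {5}.
Since 4 ≥ 3, a proper 4-coloring certainly exists.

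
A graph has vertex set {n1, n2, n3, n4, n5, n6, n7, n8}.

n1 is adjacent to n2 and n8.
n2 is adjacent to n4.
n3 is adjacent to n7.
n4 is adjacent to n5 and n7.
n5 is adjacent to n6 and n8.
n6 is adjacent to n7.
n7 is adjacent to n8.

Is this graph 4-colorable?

Yes

The chromatic number is 3. The cycle n8-n7-n4-n2-n1-n8 has odd length 5, so it cannot be 2-colored; at least 3 colors are needed.
One proper 3-coloring: n1=1, n2=3, n3=2, n4=2, n5=1, n6=2, n7=1, n8=2.
Since 4 ≥ 3, a proper 4-coloring certainly exists.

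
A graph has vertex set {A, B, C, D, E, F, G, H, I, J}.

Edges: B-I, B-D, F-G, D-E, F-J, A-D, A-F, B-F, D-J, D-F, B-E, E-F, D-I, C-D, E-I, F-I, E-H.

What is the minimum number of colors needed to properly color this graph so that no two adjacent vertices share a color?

B, D, E, F, I form a clique, so at least 5 colors are needed.
One proper 5-coloring: A=green, B=yellow, C=red, D=blue, E=green, F=red, G=blue, H=red, I=purple, J=green. Each edge has distinct colors on its endpoints.

5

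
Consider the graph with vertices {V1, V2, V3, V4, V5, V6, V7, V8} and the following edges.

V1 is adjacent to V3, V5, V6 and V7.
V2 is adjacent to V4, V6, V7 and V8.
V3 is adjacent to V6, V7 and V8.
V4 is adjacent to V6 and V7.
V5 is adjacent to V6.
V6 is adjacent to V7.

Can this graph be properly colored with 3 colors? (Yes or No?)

V2, V4, V6, V7 are mutually adjacent (a clique of size 4), so at least 4 colors are needed.
So 3 colors are not enough.

No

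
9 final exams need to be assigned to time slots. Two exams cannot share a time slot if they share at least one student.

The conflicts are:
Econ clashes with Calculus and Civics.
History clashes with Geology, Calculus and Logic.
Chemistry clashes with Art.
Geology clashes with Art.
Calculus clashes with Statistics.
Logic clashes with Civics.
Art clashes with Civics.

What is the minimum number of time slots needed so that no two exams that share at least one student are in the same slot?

3

The cycle Geology-History-Logic-Civics-Art-Geology has odd length 5, so it cannot be 2-colored; at least 3 time slots are needed.
3 time slots suffice: Econ=3, History=1, Chemistry=1, Geology=3, Calculus=2, Logic=2, Statistics=1, Art=2, Civics=1. Each listed conflict is separated.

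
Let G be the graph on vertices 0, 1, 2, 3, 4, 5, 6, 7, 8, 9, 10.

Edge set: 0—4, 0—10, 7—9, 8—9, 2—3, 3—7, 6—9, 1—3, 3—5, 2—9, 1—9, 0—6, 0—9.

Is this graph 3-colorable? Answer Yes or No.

Yes

The chromatic number is 3. 0, 6, 9 form a triangle, so at least 3 colors are needed.
3 colors suffice: color a → {3, 4, 9, 10}; color b → {0, 1, 2, 5, 7, 8}; color c → {6}.
That is already a proper 3-coloring.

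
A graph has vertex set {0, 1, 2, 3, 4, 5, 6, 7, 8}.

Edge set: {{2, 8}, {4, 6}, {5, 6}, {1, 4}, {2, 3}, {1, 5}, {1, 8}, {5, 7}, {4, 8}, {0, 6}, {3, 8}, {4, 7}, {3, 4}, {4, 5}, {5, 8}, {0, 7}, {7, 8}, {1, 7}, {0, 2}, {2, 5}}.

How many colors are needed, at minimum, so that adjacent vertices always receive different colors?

5

1, 4, 5, 7, 8 form a clique, so at least 5 colors are needed.
A valid assignment using 5 colors: 0=red, 1=purple, 2=blue, 3=red, 4=blue, 5=red, 6=green, 7=yellow, 8=green. Every edge joins two different colors.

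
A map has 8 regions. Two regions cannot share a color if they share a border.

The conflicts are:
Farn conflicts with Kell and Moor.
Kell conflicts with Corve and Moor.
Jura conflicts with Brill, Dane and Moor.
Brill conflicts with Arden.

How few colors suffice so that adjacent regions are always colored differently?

3

Farn, Kell, Moor are mutually in conflict, so at least 3 colors are needed.
3 colors suffice: color 1 → {Brill, Dane, Corve, Moor}; color 2 → {Kell, Jura, Arden}; color 3 → {Farn}. Every pair that conflicts lands in different colors.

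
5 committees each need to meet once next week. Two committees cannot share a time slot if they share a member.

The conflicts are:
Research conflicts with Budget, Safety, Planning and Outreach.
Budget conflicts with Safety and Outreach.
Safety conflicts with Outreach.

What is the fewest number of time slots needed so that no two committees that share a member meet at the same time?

4

Research, Budget, Safety, Outreach are mutually in conflict, so at least 4 time slots are needed.
A valid assignment using 4 time slots: Research=1, Budget=3, Safety=2, Planning=2, Outreach=4. No two conflicting committees share a time slot.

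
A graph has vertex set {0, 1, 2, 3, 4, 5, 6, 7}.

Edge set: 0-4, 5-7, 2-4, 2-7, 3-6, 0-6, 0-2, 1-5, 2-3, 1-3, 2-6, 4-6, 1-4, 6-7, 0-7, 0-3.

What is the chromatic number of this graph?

4

0, 2, 4, 6 are pairwise adjacent (a clique of size 4), so at least 4 colors are needed.
One proper 4-coloring: 0=blue, 1=red, 2=red, 3=yellow, 4=yellow, 5=blue, 6=green, 7=yellow. No two adjacent vertices share a color.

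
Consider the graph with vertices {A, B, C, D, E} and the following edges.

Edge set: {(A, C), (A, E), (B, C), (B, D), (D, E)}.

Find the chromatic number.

The cycle B-D-E-A-C-B has odd length 5, so it cannot be 2-colored; at least 3 colors are needed.
3 colors suffice: A=blue, B=red, C=green, D=blue, E=red. No two adjacent vertices share a color.

3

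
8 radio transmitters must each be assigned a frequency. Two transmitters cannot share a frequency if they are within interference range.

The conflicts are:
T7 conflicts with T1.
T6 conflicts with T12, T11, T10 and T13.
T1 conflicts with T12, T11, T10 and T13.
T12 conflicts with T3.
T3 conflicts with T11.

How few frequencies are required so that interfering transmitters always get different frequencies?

2

T6 and T13 conflict, so at least 2 frequencies are needed.
2 frequencies suffice: T7=2, T6=1, T1=1, T12=2, T3=1, T11=2, T10=2, T13=2. Each listed conflict is separated.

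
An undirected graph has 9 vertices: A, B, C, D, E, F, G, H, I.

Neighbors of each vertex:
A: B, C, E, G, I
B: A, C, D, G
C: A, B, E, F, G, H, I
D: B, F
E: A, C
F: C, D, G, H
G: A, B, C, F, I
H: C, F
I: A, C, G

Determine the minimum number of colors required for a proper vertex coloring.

4

A, B, C, G form a clique, so at least 4 colors are needed.
4 colors suffice: color red → {C, D}; color blue → {A, F}; color green → {E, G, H}; color yellow → {B, I}. Every edge joins two different colors.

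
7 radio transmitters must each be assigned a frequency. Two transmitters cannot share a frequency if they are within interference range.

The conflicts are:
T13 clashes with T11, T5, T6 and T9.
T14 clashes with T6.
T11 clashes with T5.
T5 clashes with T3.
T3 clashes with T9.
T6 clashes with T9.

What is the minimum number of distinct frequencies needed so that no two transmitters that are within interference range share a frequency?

3

T13, T11, T5 all conflict with each other, so at least 3 frequencies are needed.
3 frequencies suffice: frequency 1 → {T13, T14, T3}; frequency 2 → {T5, T6}; frequency 3 → {T11, T9}. No two conflicting transmitters share a frequency.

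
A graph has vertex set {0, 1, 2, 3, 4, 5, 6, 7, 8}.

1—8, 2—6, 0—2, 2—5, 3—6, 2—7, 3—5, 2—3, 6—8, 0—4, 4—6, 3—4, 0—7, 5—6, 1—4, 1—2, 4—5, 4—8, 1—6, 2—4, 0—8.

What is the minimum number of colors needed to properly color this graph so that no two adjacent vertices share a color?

5

2, 3, 4, 5, 6 are pairwise adjacent (a clique of size 5), so at least 5 colors are needed.
5 colors suffice: color a → {2, 8}; color b → {4, 7}; color c → {0, 6}; color d → {1, 5}; color e → {3}. Every edge joins two different colors.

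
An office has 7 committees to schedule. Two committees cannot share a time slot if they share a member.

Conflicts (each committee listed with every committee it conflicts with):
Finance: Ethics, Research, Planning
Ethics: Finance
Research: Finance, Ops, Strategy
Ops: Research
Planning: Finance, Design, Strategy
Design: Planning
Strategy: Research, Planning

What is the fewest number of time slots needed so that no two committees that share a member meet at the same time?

2

Research and Ops conflict, so at least 2 time slots are needed.
A valid assignment using 2 time slots: Finance=2, Ethics=1, Research=1, Ops=2, Planning=1, Design=2, Strategy=2. Every pair that conflicts lands in different time slots.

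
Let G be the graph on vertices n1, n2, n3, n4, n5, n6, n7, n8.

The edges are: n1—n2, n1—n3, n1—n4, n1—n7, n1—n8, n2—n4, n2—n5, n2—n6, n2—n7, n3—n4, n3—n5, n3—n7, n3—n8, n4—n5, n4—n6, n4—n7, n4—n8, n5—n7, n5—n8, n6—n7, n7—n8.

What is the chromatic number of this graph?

n1, n3, n4, n7, n8 are mutually adjacent (a clique of size 5), so at least 5 colors are needed.
5 colors suffice: color 1 → {n4}; color 2 → {n7}; color 3 → {n2, n8}; color 4 → {n1, n5, n6}; color 5 → {n3}. No two adjacent vertices share a color.

5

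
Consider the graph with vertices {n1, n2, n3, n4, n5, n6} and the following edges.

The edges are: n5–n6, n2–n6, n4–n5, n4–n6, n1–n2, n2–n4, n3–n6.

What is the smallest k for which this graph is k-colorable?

3

n4, n5, n6 form a triangle, so at least 3 colors are needed.
3 colors suffice: color R → {n1, n6}; color B → {n2, n3, n5}; color G → {n4}. Every edge joins two different colors.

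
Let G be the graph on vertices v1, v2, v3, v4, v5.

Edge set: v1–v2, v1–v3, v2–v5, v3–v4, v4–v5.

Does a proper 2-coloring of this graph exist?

The cycle v1-v3-v4-v5-v2-v1 has odd length 5, so it cannot be 2-colored; at least 3 colors are needed.
So 2 colors are not enough.

No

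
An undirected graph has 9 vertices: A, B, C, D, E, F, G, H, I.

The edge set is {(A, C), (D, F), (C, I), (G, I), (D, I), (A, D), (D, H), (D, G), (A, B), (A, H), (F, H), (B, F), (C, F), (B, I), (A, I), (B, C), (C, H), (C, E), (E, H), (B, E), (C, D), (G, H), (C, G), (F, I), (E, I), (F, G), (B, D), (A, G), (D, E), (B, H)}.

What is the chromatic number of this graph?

A, C, D, G, I are mutually adjacent (a clique of size 5), so at least 5 colors are needed.
One proper 5-coloring: A=purple, B=yellow, C=blue, D=red, E=purple, F=purple, G=yellow, H=green, I=green. Each edge has distinct colors on its endpoints.

5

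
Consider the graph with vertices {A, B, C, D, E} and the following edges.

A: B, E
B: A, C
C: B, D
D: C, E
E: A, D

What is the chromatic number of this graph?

3

The cycle B-C-D-E-A-B has odd length 5, so it cannot be 2-colored; at least 3 colors are needed.
One proper 3-coloring: A=green, B=red, C=blue, D=red, E=blue. No two adjacent vertices share a color.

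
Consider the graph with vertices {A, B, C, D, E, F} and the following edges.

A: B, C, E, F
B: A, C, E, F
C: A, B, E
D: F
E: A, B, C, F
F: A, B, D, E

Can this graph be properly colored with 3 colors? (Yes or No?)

A, B, E, F form a clique, so at least 4 colors are needed.
So 3 colors are not enough.

No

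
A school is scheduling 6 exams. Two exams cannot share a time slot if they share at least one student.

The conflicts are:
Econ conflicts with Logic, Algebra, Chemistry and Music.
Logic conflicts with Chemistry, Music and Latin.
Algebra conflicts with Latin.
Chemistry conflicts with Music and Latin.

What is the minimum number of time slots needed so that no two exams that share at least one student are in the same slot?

4

Econ, Logic, Chemistry, Music are mutually in conflict, so at least 4 time slots are needed.
4 time slots suffice: time slot 1 → {Econ, Latin}; time slot 2 → {Logic, Algebra}; time slot 3 → {Chemistry}; time slot 4 → {Music}. No two conflicting exams share a time slot.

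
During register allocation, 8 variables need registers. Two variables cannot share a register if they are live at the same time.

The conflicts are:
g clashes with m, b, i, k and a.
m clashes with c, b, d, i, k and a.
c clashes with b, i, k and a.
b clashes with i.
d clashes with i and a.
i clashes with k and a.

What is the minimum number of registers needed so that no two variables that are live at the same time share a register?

4

g, m, b, i all conflict with each other, so at least 4 registers are needed.
A valid assignment using 4 registers: g=3, m=1, c=3, b=4, d=3, i=2, k=4, a=4. Every pair that conflicts lands in different registers.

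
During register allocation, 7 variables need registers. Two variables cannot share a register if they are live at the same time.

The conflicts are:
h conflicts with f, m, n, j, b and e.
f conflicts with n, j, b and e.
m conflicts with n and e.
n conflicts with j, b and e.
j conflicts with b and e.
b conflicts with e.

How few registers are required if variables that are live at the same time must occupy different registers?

h, f, n, j, b, e are mutually in conflict, so at least 6 registers are needed.
6 registers suffice: register 1 → {n}; register 2 → {e}; register 3 → {h}; register 4 → {f, m}; register 5 → {j}; register 6 → {b}. No two conflicting variables share a register.

6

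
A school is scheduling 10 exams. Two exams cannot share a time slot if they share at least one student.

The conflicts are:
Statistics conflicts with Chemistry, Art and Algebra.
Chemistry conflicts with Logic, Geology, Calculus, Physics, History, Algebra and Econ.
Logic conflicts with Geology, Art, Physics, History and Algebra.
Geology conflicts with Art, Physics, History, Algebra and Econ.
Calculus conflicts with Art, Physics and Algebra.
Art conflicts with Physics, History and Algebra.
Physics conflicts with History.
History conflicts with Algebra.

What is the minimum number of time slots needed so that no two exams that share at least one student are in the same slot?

5

Logic, Geology, Art, Physics, History are mutually in conflict, so at least 5 time slots are needed.
5 time slots suffice: time slot 1 → {Chemistry, Art}; time slot 2 → {Physics, Algebra, Econ}; time slot 3 → {Statistics, Geology, Calculus}; time slot 4 → {History}; time slot 5 → {Logic}. No two conflicting exams share a time slot.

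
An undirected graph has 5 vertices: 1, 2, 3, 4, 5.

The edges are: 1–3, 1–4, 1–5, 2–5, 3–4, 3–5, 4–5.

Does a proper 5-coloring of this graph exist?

The chromatic number is 4. 1, 3, 4, 5 are mutually adjacent (a clique of size 4), so at least 4 colors are needed.
4 colors suffice: color a → {5}; color b → {1, 2}; color c → {3}; color d → {4}.
Since 5 ≥ 4, a proper 5-coloring certainly exists.

Yes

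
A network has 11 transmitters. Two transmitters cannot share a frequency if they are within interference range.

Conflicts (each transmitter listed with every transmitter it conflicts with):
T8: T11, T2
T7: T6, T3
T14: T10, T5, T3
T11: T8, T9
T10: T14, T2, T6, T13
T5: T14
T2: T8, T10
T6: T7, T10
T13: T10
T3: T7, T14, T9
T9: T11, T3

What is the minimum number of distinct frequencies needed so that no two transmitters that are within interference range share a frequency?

The cycle T6-T7-T3-T14-T10-T6 has odd length 5, so it cannot be 2-colored; at least 3 frequencies are needed.
Using 3 frequencies: T8=1, T7=2, T14=2, T11=3, T10=1, T5=1, T2=2, T6=3, T13=2, T3=1, T9=2. Each listed conflict is separated.

3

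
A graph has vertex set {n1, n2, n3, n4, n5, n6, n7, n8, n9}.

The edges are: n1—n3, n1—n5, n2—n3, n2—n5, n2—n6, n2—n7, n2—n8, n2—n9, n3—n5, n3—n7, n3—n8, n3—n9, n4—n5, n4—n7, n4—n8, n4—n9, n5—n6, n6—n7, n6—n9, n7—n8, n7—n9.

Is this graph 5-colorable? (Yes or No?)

The chromatic number is 4. n2, n3, n7, n8 form a clique, so at least 4 colors are needed.
4 colors suffice: n1=3, n2=3, n3=1, n4=1, n5=2, n6=1, n7=2, n8=4, n9=4.
Since 5 ≥ 4, a proper 5-coloring certainly exists.

Yes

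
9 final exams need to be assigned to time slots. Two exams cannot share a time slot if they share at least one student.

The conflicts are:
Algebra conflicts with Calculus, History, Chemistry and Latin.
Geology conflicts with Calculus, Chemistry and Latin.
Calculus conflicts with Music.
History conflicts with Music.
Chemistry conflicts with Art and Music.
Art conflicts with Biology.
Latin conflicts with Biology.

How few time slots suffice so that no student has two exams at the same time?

3

The cycle Art-Chemistry-Algebra-Latin-Biology-Art has odd length 5, so it cannot be 2-colored; at least 3 time slots are needed.
3 time slots suffice: time slot 1 → {Algebra, Geology, Biology, Music}; time slot 2 → {Calculus, History, Chemistry, Latin}; time slot 3 → {Art}. No two conflicting exams share a time slot.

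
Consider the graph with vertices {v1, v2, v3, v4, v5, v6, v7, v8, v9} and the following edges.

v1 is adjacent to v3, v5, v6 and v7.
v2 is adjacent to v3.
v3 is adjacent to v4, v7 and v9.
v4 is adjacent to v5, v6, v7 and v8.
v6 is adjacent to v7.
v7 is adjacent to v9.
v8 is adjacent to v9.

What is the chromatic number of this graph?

v3, v4, v7 form a triangle, so at least 3 colors are needed.
3 colors suffice: color 1 → {v1, v2, v4, v9}; color 2 → {v3, v5, v6, v8}; color 3 → {v7}. Each edge has distinct colors on its endpoints.

3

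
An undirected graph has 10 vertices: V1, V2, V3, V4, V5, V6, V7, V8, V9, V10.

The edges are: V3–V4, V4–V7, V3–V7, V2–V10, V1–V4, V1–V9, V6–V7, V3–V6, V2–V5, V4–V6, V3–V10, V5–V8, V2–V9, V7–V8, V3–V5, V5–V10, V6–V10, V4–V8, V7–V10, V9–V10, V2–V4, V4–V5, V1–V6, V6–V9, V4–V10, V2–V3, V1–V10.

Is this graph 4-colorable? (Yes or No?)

No

V2, V3, V4, V5, V10 form a clique, so at least 5 colors are needed.
So 4 colors are not enough.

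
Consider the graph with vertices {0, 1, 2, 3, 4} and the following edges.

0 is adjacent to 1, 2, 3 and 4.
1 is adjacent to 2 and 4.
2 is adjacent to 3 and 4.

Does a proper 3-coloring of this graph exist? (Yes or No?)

0, 1, 2, 4 are mutually adjacent (a clique of size 4), so at least 4 colors are needed.
So 3 colors are not enough.

No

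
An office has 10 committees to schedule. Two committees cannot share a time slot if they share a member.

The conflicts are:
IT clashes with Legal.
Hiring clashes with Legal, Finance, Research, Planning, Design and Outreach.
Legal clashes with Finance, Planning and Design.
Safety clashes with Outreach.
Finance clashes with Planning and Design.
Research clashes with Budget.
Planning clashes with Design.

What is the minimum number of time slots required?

Hiring, Legal, Finance, Planning, Design all conflict with each other, so at least 5 time slots are needed.
Using 5 time slots: IT=1, Hiring=1, Legal=2, Safety=1, Finance=3, Research=2, Planning=4, Design=5, Budget=1, Outreach=2. Each listed conflict is separated.

5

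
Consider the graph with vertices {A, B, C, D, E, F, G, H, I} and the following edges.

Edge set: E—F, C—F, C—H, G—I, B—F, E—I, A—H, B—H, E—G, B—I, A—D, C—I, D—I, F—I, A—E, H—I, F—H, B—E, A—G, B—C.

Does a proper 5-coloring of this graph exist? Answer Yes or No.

The chromatic number is 5. B, C, F, H, I form a clique, so at least 5 colors are needed.
5 colors suffice: A=1, B=4, C=5, D=2, E=2, F=3, G=3, H=2, I=1.
That is already a proper 5-coloring.

Yes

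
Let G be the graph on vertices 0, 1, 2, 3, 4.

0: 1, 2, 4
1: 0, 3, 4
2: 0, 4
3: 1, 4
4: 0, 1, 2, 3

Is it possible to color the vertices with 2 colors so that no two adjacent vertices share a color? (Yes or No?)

1, 3, 4 are pairwise adjacent, so at least 3 colors are needed.
So 2 colors are not enough.

No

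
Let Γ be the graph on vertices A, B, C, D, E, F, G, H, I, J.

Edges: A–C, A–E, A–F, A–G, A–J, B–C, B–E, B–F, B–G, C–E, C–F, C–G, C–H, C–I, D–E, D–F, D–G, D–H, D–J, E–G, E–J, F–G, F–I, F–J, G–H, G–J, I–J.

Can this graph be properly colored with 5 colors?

The chromatic number is 4. D, F, G, J form a clique, so at least 4 colors are needed.
A valid assignment using 4 colors: A=yellow, B=yellow, C=green, D=yellow, E=blue, F=blue, G=red, H=blue, I=red, J=green.
Since 5 ≥ 4, a proper 5-coloring certainly exists.

Yes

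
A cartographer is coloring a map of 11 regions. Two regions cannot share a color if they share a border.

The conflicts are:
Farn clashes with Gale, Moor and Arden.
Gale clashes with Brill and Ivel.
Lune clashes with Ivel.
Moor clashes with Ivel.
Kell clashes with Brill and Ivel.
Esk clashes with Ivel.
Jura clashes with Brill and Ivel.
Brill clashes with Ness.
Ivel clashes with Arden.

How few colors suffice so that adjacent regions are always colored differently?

Farn and Gale conflict, so at least 2 colors are needed.
A valid assignment using 2 colors: Farn=1, Gale=2, Lune=2, Moor=2, Kell=2, Esk=2, Jura=2, Brill=1, Ness=2, Ivel=1, Arden=2. Every pair that conflicts lands in different colors.

2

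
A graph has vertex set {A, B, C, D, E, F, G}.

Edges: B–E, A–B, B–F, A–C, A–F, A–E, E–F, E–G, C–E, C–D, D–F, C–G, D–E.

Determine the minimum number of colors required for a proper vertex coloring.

A, B, E, F form a clique, so at least 4 colors are needed.
4 colors suffice: color 1 → {E}; color 2 → {C, F}; color 3 → {A, D, G}; color 4 → {B}. Each edge has distinct colors on its endpoints.

4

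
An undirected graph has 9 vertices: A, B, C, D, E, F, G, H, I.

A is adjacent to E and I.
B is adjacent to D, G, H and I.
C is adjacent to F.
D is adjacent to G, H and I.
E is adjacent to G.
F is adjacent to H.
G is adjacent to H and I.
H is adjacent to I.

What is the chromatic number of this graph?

5

B, D, G, H, I form a clique, so at least 5 colors are needed.
5 colors suffice: color 1 → {E, F, I}; color 2 → {A, C, H}; color 3 → {G}; color 4 → {B}; color 5 → {D}. No two adjacent vertices share a color.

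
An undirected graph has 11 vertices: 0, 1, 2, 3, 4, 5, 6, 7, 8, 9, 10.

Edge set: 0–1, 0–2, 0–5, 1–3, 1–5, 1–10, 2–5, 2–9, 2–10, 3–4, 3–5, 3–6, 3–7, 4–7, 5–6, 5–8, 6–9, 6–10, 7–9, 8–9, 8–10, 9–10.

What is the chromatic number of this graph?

3

0, 2, 5 are mutually adjacent, so at least 3 colors are needed.
3 colors suffice: 0=b, 1=c, 2=c, 3=b, 4=a, 5=a, 6=c, 7=c, 8=c, 9=a, 10=b. No two adjacent vertices share a color.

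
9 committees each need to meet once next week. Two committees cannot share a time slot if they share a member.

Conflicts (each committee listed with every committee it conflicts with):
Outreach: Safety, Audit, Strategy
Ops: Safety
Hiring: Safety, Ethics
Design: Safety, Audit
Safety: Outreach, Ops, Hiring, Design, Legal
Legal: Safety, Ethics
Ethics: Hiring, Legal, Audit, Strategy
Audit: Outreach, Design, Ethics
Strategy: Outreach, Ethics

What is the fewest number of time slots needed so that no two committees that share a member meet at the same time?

The cycle Strategy-Outreach-Safety-Hiring-Ethics-Strategy has odd length 5, so it cannot be 2-colored; at least 3 time slots are needed.
3 time slots suffice: time slot 1 → {Safety, Ethics}; time slot 2 → {Outreach, Ops, Hiring, Design, Legal}; time slot 3 → {Audit, Strategy}. Every pair that conflicts lands in different time slots.

3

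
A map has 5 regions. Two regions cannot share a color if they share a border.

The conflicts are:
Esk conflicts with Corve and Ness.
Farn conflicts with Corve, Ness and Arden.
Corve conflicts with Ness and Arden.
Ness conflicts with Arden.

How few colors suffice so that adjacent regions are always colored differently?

4

Farn, Corve, Ness, Arden pairwise conflict, so at least 4 colors are needed.
4 colors suffice: Esk=3, Farn=4, Corve=2, Ness=1, Arden=3. Each listed conflict is separated.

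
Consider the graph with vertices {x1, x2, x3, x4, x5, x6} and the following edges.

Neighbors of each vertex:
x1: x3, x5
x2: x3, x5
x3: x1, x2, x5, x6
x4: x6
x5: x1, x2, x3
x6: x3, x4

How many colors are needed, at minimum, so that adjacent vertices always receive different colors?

x1, x3, x5 form a triangle, so at least 3 colors are needed.
3 colors suffice: color 1 → {x3, x4}; color 2 → {x5, x6}; color 3 → {x1, x2}. No two adjacent vertices share a color.

3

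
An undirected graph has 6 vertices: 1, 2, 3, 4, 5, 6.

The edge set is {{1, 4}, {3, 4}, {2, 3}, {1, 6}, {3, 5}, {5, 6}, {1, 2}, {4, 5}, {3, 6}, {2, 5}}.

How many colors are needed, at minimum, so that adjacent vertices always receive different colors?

3, 5, 6 are pairwise adjacent, so at least 3 colors are needed.
3 colors suffice: color a → {1, 3}; color b → {5}; color c → {2, 4, 6}. No two adjacent vertices share a color.

3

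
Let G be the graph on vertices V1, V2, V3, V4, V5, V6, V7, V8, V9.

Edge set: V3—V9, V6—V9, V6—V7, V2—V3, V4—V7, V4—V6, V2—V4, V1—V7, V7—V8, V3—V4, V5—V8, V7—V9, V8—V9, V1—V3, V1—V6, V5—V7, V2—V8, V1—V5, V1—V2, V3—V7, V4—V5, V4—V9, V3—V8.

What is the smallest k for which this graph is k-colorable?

V3, V4, V7, V9 are mutually adjacent (a clique of size 4), so at least 4 colors are needed.
4 colors suffice: color 1 → {V2, V7}; color 2 → {V3, V5, V6}; color 3 → {V1, V4, V8}; color 4 → {V9}. No two adjacent vertices share a color.

4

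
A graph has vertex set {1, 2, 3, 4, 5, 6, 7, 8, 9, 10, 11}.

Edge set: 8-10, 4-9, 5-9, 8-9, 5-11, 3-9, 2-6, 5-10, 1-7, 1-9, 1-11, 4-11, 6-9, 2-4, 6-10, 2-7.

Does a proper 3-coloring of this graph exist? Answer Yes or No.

Yes

The chromatic number is 3. The cycle 7-1-9-6-2-7 has odd length 5, so it cannot be 2-colored; at least 3 colors are needed.
3 colors suffice: color a → {2, 9, 10, 11}; color b → {1, 3, 4, 5, 6, 8}; color c → {7}.
That is already a proper 3-coloring.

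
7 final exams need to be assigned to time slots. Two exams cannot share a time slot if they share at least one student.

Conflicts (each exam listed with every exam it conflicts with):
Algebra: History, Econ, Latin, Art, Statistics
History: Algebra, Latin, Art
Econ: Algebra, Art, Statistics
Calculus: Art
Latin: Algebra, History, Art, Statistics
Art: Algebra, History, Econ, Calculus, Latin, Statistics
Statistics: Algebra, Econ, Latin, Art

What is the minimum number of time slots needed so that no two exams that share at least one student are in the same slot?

Algebra, Latin, Art, Statistics are mutually in conflict, so at least 4 time slots are needed.
4 time slots suffice: time slot 1 → {Art}; time slot 2 → {Algebra, Calculus}; time slot 3 → {History, Statistics}; time slot 4 → {Econ, Latin}. Every pair that conflicts lands in different time slots.

4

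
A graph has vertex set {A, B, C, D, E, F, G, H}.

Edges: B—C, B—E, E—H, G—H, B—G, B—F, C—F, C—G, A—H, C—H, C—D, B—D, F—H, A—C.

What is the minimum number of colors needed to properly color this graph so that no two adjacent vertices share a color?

B, C, G are pairwise adjacent, so at least 3 colors are needed.
3 colors suffice: A=3, B=2, C=1, D=3, E=1, F=3, G=3, H=2. Every edge joins two different colors.

3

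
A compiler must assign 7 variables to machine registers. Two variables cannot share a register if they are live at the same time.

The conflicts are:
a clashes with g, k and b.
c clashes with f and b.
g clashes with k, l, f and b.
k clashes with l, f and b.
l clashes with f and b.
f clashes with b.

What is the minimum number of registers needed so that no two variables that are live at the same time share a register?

g, k, l, f, b are mutually in conflict, so at least 5 registers are needed.
5 registers suffice: register 1 → {b}; register 2 → {c, g}; register 3 → {k}; register 4 → {a, f}; register 5 → {l}. Every pair that conflicts lands in different registers.

5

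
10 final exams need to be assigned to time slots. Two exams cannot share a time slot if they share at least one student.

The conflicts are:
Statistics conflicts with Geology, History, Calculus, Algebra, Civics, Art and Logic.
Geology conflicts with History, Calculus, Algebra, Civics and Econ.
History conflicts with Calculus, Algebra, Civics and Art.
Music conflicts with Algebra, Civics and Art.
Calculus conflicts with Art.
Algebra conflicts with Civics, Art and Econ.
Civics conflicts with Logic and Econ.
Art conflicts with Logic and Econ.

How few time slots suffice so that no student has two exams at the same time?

Statistics, Geology, History, Algebra, Civics are mutually in conflict, so at least 5 time slots are needed.
A valid assignment using 5 time slots: Statistics=3, Geology=4, History=5, Music=3, Calculus=2, Algebra=2, Civics=1, Art=1, Logic=2, Econ=3. No two conflicting exams share a time slot.

5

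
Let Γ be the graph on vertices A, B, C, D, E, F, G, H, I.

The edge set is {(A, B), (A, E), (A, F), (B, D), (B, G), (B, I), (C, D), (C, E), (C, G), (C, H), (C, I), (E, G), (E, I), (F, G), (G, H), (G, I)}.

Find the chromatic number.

4

C, E, G, I are pairwise adjacent (a clique of size 4), so at least 4 colors are needed.
4 colors suffice: A=1, B=2, C=2, D=1, E=4, F=2, G=1, H=3, I=3. Every edge joins two different colors.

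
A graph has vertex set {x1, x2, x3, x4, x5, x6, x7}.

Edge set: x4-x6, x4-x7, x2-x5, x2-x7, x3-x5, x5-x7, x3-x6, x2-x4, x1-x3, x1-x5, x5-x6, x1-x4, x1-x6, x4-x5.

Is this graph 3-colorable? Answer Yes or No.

x2, x4, x5, x7 form a clique, so at least 4 colors are needed.
So 3 colors are not enough.

No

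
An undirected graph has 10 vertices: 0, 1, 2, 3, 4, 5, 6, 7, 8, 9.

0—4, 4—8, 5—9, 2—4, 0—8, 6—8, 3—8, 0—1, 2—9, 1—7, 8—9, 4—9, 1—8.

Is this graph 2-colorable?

0, 4, 8 are pairwise adjacent, so at least 3 colors are needed.
So 2 colors are not enough.

No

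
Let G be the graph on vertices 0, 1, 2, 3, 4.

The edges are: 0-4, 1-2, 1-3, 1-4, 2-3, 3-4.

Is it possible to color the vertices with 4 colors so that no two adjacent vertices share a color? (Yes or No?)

Yes

The chromatic number is 3. 1, 2, 3 are mutually adjacent, so at least 3 colors are needed.
A valid assignment using 3 colors: 0=red, 1=blue, 2=green, 3=red, 4=green.
Since 4 ≥ 3, a proper 4-coloring certainly exists.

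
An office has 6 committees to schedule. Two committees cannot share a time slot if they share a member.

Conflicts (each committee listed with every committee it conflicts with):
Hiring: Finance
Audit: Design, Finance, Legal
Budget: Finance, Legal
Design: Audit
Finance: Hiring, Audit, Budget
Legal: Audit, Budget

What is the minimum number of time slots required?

Hiring and Finance conflict, so at least 2 time slots are needed.
A valid assignment using 2 time slots: Hiring=2, Audit=2, Budget=2, Design=1, Finance=1, Legal=1. Every pair that conflicts lands in different time slots.

2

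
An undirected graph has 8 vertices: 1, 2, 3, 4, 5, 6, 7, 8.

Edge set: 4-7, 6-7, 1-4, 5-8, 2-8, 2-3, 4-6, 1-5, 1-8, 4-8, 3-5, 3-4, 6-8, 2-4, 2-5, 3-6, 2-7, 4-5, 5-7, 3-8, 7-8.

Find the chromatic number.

5

2, 3, 4, 5, 8 are mutually adjacent (a clique of size 5), so at least 5 colors are needed.
5 colors suffice: color red → {4}; color blue → {8}; color green → {5, 6}; color yellow → {1, 3, 7}; color purple → {2}. Every edge joins two different colors.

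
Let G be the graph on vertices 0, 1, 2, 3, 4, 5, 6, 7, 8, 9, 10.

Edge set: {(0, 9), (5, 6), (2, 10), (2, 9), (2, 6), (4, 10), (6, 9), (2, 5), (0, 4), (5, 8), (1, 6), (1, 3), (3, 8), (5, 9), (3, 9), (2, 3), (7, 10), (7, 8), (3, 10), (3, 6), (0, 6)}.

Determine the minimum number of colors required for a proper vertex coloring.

2, 5, 6, 9 form a clique, so at least 4 colors are needed.
One proper 4-coloring: 0=b, 1=c, 2=c, 3=b, 4=c, 5=b, 6=a, 7=b, 8=a, 9=d, 10=a. Every edge joins two different colors.

4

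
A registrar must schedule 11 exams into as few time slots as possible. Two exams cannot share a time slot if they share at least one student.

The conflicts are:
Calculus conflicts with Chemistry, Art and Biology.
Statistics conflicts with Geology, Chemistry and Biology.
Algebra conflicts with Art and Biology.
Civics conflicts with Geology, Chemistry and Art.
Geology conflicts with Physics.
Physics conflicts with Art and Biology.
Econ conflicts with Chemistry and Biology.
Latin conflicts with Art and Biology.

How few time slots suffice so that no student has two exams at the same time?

2

Algebra and Biology conflict, so at least 2 time slots are needed.
Using 2 time slots: Calculus=2, Statistics=2, Algebra=2, Civics=2, Geology=1, Physics=2, Econ=2, Chemistry=1, Latin=2, Art=1, Biology=1. No two conflicting exams share a time slot.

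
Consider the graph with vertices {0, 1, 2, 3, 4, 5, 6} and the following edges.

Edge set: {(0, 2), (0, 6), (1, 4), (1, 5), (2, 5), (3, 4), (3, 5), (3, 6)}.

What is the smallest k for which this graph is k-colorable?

The cycle 6-0-2-5-3-6 has odd length 5, so it cannot be 2-colored; at least 3 colors are needed.
3 colors suffice: color red → {4, 5, 6}; color blue → {1, 2, 3}; color green → {0}. Every edge joins two different colors.

3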